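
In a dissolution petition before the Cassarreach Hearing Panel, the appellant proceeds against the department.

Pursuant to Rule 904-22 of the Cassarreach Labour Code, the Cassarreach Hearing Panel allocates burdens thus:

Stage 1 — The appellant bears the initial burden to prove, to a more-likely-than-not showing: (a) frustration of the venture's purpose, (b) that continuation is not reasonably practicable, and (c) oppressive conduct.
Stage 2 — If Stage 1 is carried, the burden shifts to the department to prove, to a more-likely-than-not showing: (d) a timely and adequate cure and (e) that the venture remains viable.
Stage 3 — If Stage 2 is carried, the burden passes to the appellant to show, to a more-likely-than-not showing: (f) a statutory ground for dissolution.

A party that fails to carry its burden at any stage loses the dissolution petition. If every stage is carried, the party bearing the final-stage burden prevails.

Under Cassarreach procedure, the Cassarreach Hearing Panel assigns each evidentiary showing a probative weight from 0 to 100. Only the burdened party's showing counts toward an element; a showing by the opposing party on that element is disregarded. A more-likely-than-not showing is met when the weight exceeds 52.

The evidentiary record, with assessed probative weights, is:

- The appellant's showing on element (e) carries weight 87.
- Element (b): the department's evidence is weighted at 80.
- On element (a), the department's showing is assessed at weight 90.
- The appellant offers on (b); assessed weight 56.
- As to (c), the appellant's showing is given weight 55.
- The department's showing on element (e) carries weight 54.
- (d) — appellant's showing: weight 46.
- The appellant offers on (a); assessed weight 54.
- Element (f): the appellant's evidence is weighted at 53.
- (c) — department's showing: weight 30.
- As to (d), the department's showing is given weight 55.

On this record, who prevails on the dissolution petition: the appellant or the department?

Stage 1 — burden on appellant; standard: a more-likely-than-not showing (weight exceeds 52).
    (a): 54 (department's 90 disregarded) > 52 [met]
    (b): 56 (department's 80 disregarded) > 52 [met]
    (c): 55 (department's 30 disregarded) > 52 [met]
  Stage 1 is satisfied; the onus moves to the department.
Stage 2 — burden on department; standard: a more-likely-than-not showing (weight exceeds 52).
    (d): 55 (appellant's 46 disregarded) > 52 [met]
    (e): 54 (appellant's 87 disregarded) > 52 [met]
  All elements met. The burden passes to the appellant.
Stage 3 — burden on appellant; standard: a more-likely-than-not showing (weight exceeds 52).
    (f): 53 > 52 [met]
  All elements met at the final stage.
With every stage satisfied, the appellant prevails.

appellant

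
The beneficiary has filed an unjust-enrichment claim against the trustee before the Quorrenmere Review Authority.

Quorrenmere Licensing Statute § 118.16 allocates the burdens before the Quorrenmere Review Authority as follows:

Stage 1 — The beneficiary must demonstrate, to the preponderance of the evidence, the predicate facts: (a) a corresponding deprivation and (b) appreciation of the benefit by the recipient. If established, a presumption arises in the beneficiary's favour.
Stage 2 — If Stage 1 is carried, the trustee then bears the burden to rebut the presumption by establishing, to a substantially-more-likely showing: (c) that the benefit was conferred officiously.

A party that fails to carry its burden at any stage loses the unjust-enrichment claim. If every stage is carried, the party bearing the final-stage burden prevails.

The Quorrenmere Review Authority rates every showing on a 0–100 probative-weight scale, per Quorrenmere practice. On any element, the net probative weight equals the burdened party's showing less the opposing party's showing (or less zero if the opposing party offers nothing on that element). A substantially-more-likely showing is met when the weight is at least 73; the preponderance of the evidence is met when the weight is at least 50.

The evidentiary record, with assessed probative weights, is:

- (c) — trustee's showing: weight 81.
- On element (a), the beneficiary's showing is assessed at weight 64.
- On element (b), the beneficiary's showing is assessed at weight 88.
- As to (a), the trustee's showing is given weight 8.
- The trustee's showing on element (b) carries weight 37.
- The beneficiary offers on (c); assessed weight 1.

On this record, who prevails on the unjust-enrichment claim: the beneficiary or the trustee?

trustee

At Stage 1 the beneficiary must meet the preponderance of the evidence (weight is at least 50): on (a) the weight is 64 less the opposing 8 gives net 56, ≥ 50, so (a) meets the standard; on (b) the weight is 88 less the opposing 37 gives net 51, which does reach 50, so (b) meets the standard.
  Stage 1 is satisfied; the onus moves to the trustee.
At Stage 2 the trustee must meet a substantially-more-likely showing (weight is at least 73): on (c) the weight is 81 less the opposing 1 gives net 80, ≥ 73, so (c) meets the standard.
  All elements met at the final stage.
With every stage satisfied, the trustee prevails.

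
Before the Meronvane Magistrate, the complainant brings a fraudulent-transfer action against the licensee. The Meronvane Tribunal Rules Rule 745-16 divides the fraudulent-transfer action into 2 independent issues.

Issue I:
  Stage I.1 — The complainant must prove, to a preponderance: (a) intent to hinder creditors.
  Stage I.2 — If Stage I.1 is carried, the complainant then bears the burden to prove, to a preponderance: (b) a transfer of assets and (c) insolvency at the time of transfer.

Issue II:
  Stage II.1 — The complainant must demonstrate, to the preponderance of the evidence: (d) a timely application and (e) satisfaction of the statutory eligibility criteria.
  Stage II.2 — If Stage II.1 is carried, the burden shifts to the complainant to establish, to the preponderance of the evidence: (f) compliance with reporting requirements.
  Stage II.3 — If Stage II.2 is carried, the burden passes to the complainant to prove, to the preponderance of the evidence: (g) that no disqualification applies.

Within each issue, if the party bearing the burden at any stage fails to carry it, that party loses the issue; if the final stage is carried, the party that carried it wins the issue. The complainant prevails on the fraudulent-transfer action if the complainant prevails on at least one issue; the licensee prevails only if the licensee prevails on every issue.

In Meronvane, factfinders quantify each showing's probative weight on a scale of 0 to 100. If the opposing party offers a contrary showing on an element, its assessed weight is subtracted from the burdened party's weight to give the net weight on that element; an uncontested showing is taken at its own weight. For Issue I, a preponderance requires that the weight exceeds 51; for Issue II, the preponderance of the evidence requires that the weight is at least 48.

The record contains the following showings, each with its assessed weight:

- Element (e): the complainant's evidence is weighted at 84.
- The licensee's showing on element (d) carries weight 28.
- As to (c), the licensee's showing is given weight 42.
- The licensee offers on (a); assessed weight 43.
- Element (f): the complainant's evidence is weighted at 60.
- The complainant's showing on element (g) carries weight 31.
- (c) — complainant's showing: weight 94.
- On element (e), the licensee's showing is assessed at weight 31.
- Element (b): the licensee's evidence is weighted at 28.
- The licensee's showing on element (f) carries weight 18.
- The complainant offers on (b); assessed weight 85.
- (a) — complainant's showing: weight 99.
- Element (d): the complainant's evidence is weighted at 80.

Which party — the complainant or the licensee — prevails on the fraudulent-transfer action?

complainant

— Issue I —
Stage I.1 (complainant, a preponderance, weight exceeds 51): (a) net 99−43=56 > 51 — meets.
  All elements met. The complainant retains the burden for Stage I.2.
Stage I.2 (complainant, a preponderance, weight exceeds 51): (b) net 85−28=57 > 51 — meets; (c) net 94−42=52 > 51 — meets.
  Stage I.2 carried; the final stage is satisfied.
With every stage satisfied, the complainant prevails on this issue.
— Issue II —
Stage II.1 (complainant, the preponderance of the evidence, weight is at least 48): (d) net 80−28=52 ≥ 48 — meets; (e) net 84−31=53 ≥ 48 — meets.
  Stage II.1 carried; the burden remains with the complainant.
Stage II.2 (complainant, the preponderance of the evidence, weight is at least 48): (f) net 60−18=42 < 48 — fails.
  Stage II.2 not carried; the complainant fails its burden.
So the licensee prevails on this issue.
Per-issue: Issue I → complainant; Issue II → licensee. The complainant must prevail on at least one issue; overall, the complainant prevails.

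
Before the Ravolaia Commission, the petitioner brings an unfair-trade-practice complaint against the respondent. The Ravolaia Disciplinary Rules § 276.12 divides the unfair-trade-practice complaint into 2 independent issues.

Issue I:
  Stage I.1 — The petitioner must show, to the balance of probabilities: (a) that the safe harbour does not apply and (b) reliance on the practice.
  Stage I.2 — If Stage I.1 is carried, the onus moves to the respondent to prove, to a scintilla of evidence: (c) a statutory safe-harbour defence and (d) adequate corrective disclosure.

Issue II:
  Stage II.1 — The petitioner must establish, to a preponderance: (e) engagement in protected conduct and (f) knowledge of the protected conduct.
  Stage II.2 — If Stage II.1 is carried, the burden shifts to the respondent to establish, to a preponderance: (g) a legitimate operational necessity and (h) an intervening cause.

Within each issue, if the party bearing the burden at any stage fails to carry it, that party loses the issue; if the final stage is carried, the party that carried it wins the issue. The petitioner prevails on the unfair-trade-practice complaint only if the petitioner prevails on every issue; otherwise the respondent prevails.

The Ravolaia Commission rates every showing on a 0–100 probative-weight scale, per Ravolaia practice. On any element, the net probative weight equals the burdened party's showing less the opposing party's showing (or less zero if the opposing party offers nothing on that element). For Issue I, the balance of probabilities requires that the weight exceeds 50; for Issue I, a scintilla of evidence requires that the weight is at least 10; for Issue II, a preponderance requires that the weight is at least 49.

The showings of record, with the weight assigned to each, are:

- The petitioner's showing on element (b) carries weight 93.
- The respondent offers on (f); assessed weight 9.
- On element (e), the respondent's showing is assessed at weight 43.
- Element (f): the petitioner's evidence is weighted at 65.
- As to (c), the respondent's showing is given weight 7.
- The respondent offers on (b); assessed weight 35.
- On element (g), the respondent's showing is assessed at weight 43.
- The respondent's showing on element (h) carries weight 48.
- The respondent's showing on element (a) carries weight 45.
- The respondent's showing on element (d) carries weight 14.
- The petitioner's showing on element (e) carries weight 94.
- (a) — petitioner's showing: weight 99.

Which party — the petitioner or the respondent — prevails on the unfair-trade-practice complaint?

petitioner

— Issue I —
At Stage I.1 the petitioner must meet the balance of probabilities (weight exceeds 50): on (a) the weight is 99 less the opposing 45 gives net 54, > 50, so (a) meets the standard; on (b) the weight is 93 less the opposing 35 gives net 58, which does exceed 50, so (b) meets the standard.
  The petitioner carries Stage I.1; the respondent now bears the burden.
At Stage I.2 the respondent must meet a scintilla of evidence (weight is at least 10): on (c) the weight is 7, which does not reach 10, so (c) does not meet the standard; on (d) the weight is 14, which does reach 10, so (d) meets the standard.
  Not every element is met, so the respondent fails to carry Stage I.2.
So the petitioner prevails on this issue.
— Issue II —
Stage II.1 — burden on petitioner; standard: a preponderance (weight is at least 49).
    (e): 94 − 43 = 51 ≥ 49 [met]
    (f): 65 − 9 = 56 ≥ 49 [met]
  Stage II.1 is satisfied; the onus moves to the respondent.
Stage II.2 — burden on respondent; standard: a preponderance (weight is at least 49).
    (g): 43 < 49 [not met]
    (h): 48 < 49 [not met]
  Not every element is met, so the respondent fails to carry Stage II.2.
The petitioner prevails on this issue.
Per-issue: Issue I → petitioner; Issue II → petitioner. The petitioner must prevail on every issue; overall, the petitioner prevails.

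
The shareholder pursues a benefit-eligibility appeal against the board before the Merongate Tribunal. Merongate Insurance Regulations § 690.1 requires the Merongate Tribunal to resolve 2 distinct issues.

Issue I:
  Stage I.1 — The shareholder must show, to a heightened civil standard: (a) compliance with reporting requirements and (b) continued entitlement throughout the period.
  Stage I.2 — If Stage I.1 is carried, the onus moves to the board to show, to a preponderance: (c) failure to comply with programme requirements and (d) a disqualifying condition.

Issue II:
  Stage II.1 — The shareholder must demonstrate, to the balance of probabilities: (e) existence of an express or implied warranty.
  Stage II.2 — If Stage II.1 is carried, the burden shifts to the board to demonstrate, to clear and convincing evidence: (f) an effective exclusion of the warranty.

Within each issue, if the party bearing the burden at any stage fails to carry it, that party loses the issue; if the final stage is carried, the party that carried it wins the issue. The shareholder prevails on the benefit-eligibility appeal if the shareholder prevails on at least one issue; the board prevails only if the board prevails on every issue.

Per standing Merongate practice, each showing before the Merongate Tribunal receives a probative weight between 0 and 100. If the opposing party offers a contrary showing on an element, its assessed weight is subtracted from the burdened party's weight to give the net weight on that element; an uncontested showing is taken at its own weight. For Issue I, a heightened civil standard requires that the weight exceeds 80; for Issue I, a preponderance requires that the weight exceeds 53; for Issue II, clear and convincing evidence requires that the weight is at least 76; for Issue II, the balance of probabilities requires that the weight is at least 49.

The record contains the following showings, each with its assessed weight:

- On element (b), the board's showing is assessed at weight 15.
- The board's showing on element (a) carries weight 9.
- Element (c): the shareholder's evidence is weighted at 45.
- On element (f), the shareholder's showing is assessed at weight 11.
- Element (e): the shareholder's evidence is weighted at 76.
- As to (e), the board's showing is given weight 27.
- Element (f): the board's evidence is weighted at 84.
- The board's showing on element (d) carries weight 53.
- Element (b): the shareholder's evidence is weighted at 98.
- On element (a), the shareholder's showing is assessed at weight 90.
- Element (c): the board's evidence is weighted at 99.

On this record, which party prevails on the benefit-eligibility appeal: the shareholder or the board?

— Issue I —
Stage I.1 — burden on shareholder; standard: a heightened civil standard (weight exceeds 80).
    (a): 90 − 9 = 81 > 80 [met]
    (b): 98 − 15 = 83 > 80 [met]
  Stage I.1 is satisfied; the onus moves to the board.
Stage I.2 — burden on board; standard: a preponderance (weight exceeds 53).
    (c): 99 − 45 = 54 > 53 [met]
    (d): 53 ≤ 53 [not met]
  The board does not carry Stage I.2.
The analysis ends at Stage I.2; the shareholder prevails on this issue.
— Issue II —
Stage II.1 — burden on shareholder; standard: the balance of probabilities (weight is at least 49).
    (e): 76 − 27 = 49 ≥ 49 [met]
  Stage II.1 is satisfied; the onus moves to the board.
Stage II.2 — burden on board; standard: clear and convincing evidence (weight is at least 76).
    (f): 84 − 11 = 73 < 76 [not met]
  Stage II.2 not carried; the board fails its burden.
The analysis ends at Stage II.2; the shareholder prevails on this issue.
Per-issue: Issue I → shareholder; Issue II → shareholder. The shareholder must prevail on at least one issue; overall, the shareholder prevails.

shareholder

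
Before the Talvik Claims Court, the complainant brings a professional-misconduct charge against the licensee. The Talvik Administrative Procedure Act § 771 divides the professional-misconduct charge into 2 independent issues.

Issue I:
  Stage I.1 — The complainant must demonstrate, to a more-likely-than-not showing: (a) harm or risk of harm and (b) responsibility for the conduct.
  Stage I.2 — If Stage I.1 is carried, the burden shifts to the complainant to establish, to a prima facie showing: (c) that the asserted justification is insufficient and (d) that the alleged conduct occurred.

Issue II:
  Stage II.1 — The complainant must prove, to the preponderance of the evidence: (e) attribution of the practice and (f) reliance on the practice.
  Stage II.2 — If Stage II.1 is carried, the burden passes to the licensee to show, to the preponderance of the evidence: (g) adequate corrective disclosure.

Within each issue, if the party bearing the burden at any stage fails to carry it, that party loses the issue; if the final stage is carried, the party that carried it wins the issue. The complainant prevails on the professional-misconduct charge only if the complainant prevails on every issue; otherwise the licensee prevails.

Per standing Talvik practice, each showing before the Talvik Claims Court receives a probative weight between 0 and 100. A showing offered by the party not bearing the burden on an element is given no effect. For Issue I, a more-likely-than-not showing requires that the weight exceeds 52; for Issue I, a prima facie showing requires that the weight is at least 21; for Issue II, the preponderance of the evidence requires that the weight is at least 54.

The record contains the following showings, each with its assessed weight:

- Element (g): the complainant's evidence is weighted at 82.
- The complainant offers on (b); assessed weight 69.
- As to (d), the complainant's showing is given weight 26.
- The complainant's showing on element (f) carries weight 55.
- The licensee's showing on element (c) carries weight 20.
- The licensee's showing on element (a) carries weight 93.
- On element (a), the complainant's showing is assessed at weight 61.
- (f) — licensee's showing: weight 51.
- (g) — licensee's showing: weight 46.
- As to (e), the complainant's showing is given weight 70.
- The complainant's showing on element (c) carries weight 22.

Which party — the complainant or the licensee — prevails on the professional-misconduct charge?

— Issue I —
Stage I.1 (complainant, a more-likely-than-not showing, weight exceeds 52): (a) 61 (licensee's 93 disregarded) > 52 — meets; (b) 69 > 52 — meets.
  All elements met. The complainant retains the burden for Stage I.2.
Stage I.2 (complainant, a prima facie showing, weight is at least 21): (c) 22 (licensee's 20 disregarded) ≥ 21 — meets; (d) 26 ≥ 21 — meets.
  All elements met at the final stage.
Every stage carried; the complainant prevails on this issue.
— Issue II —
At Stage II.1 the complainant must meet the preponderance of the evidence (weight is at least 54): on (e) the weight is 70, which does reach 54, so (e) meets the standard; on (f) the weight is 55 (the licensee's 51 is given no effect), which does reach 54, so (f) meets the standard.
  All elements met. The burden passes to the licensee.
At Stage II.2 the licensee must meet the preponderance of the evidence (weight is at least 54): on (g) the weight is 46 (the complainant's 82 is given no effect), which does not reach 54, so (g) does not meet the standard.
  The licensee does not carry Stage II.2.
The complainant prevails on this issue.
Per-issue: Issue I → complainant; Issue II → complainant. The complainant must prevail on every issue; overall, the complainant prevails.

complainant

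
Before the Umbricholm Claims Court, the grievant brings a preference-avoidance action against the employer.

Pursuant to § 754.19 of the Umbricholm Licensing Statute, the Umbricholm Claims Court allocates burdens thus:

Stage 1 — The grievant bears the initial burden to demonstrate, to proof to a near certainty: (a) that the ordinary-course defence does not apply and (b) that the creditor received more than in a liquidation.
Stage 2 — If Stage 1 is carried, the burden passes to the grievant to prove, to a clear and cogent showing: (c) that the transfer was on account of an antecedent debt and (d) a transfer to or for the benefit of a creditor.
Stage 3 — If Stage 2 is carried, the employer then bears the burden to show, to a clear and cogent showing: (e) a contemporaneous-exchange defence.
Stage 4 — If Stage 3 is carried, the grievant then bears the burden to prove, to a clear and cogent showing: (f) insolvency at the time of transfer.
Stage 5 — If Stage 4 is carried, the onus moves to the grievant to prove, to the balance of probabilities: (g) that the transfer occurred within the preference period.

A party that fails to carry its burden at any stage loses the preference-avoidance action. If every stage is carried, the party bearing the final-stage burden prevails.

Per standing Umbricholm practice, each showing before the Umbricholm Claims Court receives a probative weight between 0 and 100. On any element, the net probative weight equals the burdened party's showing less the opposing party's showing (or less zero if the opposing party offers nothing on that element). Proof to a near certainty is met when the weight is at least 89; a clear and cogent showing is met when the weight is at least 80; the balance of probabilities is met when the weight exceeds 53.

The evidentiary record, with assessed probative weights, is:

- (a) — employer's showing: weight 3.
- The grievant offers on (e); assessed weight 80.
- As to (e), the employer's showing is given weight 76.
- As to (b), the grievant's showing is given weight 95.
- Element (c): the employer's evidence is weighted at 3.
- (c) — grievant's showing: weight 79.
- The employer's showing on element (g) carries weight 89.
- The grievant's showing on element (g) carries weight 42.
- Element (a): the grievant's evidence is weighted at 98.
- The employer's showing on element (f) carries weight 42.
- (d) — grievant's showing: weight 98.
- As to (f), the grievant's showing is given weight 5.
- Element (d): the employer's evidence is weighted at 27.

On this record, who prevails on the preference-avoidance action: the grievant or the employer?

employer

At Stage 1 the grievant must meet proof to a near certainty (weight is at least 89): on (a) the weight is 98 less the opposing 3 gives net 95, which does reach 89, so (a) meets the standard; on (b) the weight is 95, ≥ 89, so (b) meets the standard.
  Stage 1 carried; the burden remains with the grievant.
At Stage 2 the grievant must meet a clear and cogent showing (weight is at least 80): on (c) the weight is 79 less the opposing 3 gives net 76, < 80, so (c) does not meet the standard; on (d) the weight is 98 less the opposing 27 gives net 71, < 80, so (d) does not meet the standard.
  Not every element is met, so the grievant fails to carry Stage 2.
The employer prevails.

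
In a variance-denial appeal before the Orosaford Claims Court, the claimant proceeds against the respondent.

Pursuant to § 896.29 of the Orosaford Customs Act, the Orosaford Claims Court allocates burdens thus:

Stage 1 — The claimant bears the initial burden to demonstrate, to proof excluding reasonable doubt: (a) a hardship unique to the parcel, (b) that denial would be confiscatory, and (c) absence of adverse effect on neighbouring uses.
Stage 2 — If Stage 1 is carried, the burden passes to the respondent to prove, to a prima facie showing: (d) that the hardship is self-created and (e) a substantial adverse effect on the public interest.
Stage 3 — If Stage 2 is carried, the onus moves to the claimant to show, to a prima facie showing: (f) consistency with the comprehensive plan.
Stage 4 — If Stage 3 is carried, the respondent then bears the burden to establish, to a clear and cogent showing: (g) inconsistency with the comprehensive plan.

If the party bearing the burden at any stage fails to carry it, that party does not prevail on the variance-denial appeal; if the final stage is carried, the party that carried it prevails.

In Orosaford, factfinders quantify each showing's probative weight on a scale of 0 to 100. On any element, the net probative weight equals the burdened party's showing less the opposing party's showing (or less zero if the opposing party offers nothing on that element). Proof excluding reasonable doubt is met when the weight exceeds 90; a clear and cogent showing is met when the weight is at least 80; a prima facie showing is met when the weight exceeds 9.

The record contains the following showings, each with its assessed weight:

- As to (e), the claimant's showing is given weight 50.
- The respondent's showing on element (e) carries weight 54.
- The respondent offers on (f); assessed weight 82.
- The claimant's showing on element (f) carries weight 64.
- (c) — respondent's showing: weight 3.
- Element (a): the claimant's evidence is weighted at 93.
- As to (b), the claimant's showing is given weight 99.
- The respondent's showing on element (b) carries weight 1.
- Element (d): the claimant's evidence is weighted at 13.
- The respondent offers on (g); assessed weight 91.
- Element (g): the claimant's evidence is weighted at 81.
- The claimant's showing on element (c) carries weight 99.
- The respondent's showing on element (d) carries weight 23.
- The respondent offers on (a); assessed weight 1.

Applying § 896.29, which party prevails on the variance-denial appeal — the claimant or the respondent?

claimant

Stage 1 (claimant, proof excluding reasonable doubt, weight exceeds 90): (a) net 93−1=92 > 90 — meets; (b) net 99−1=98 > 90 — meets; (c) net 99−3=96 > 90 — meets.
  Stage 1 is satisfied; the onus moves to the respondent.
Stage 2 (respondent, a prima facie showing, weight exceeds 9): (d) net 23−13=10 > 9 — meets; (e) net 54−50=4 ≤ 9 — fails.
  Stage 2 not carried; the respondent fails its burden.
The claimant prevails.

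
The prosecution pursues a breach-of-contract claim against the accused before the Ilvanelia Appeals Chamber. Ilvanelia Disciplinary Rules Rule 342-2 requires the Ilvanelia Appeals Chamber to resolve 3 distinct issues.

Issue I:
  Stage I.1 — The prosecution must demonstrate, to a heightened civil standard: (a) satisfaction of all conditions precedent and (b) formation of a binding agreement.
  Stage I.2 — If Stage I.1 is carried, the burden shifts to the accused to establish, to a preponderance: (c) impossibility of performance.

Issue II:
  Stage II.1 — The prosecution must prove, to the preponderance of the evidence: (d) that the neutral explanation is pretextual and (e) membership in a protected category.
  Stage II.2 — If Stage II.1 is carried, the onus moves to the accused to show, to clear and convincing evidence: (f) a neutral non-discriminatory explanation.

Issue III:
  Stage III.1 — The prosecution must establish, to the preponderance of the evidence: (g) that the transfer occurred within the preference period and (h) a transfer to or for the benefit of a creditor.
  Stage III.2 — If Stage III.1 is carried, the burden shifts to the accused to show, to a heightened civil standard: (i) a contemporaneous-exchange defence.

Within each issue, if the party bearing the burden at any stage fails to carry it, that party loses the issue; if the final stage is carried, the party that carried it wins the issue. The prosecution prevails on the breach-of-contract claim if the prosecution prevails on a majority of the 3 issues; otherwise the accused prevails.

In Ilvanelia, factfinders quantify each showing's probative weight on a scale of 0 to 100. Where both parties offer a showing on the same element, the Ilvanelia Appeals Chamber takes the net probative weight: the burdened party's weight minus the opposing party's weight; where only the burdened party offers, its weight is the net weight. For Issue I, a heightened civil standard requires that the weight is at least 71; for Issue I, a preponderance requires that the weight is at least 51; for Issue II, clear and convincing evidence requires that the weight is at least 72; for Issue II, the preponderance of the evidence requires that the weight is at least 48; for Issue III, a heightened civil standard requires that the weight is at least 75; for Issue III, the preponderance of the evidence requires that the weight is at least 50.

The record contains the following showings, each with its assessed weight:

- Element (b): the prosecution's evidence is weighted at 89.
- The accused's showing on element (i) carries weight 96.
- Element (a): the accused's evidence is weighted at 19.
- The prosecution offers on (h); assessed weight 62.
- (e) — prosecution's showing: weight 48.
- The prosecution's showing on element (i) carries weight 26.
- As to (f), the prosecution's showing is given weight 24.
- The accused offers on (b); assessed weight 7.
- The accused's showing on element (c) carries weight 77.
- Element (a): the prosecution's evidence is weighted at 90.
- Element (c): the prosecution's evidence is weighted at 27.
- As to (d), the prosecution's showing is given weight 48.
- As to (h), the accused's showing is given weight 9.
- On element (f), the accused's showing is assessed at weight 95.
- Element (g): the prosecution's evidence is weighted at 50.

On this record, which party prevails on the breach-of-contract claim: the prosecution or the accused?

prosecution

— Issue I —
Stage I.1 (prosecution, a heightened civil standard, weight is at least 71): (a) net 90−19=71 ≥ 71 — meets; (b) net 89−7=82 ≥ 71 — meets.
  Stage I.1 carried; the burden shifts to the accused.
Stage I.2 (accused, a preponderance, weight is at least 51): (c) net 77−27=50 < 51 — fails.
  Not every element is met, so the accused fails to carry Stage I.2.
The prosecution prevails on this issue.
— Issue II —
Stage II.1 — burden on prosecution; standard: the preponderance of the evidence (weight is at least 48).
    (d): 48 ≥ 48 [met]
    (e): 48 ≥ 48 [met]
  Stage II.1 carried; the burden shifts to the accused.
Stage II.2 — burden on accused; standard: clear and convincing evidence (weight is at least 72).
    (f): 95 − 24 = 71 < 72 [not met]
  Stage II.2 not carried; the accused fails its burden.
The analysis ends at Stage II.2; the prosecution prevails on this issue.
— Issue III —
Stage III.1 (prosecution, the preponderance of the evidence, weight is at least 50): (g) 50 ≥ 50 — meets; (h) net 62−9=53 ≥ 50 — meets.
  Stage III.1 is satisfied; the onus moves to the accused.
Stage III.2 (accused, a heightened civil standard, weight is at least 75): (i) net 96−26=70 < 75 — fails.
  Not every element is met, so the accused fails to carry Stage III.2.
The analysis ends at Stage III.2; the prosecution prevails on this issue.
Per-issue: Issue I → prosecution; Issue II → prosecution; Issue III → prosecution. The prosecution must prevail on a majority of issues; overall, the prosecution prevails.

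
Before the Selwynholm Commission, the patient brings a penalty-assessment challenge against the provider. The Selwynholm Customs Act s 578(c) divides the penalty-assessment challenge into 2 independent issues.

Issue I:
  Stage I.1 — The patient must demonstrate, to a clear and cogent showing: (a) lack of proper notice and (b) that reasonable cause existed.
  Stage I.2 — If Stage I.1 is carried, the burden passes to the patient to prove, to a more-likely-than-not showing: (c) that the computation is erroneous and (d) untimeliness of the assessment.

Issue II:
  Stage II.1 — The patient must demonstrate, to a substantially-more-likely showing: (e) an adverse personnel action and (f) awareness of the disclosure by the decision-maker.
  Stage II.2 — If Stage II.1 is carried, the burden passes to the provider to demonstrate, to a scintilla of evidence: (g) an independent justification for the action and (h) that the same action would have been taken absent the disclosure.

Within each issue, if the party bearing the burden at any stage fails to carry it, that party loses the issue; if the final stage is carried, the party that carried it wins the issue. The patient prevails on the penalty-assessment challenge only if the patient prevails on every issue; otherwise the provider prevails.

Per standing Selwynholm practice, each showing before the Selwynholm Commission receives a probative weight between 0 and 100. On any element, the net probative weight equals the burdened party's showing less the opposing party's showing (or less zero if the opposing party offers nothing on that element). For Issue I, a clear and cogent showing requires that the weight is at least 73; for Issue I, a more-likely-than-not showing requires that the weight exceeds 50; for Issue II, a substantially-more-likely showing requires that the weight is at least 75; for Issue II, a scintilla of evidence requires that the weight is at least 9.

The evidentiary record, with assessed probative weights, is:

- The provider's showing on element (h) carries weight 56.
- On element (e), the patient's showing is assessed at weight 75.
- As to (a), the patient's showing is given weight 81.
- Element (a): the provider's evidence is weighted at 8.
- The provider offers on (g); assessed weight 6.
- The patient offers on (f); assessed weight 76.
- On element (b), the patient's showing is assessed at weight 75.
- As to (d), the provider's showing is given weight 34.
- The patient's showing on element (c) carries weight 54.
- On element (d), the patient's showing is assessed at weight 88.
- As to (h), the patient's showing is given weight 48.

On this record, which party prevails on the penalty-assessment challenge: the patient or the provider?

patient

— Issue I —
Stage I.1 — burden on patient; standard: a clear and cogent showing (weight is at least 73).
    (a): 81 − 8 = 73 ≥ 73 [met]
    (b): 75 ≥ 73 [met]
  Stage I.1 carried; the burden remains with the patient.
Stage I.2 — burden on patient; standard: a more-likely-than-not showing (weight exceeds 50).
    (c): 54 > 50 [met]
    (d): 88 − 34 = 54 > 50 [met]
  Stage I.2 carried; the final stage is satisfied.
Every stage carried; the patient prevails on this issue.
— Issue II —
Stage II.1 — burden on patient; standard: a substantially-more-likely showing (weight is at least 75).
    (e): 75 ≥ 75 [met]
    (f): 76 ≥ 75 [met]
  All elements met. The burden passes to the provider.
Stage II.2 — burden on provider; standard: a scintilla of evidence (weight is at least 9).
    (g): 6 < 9 [not met]
    (h): 56 − 48 = 8 < 9 [not met]
  Not every element is met, so the provider fails to carry Stage II.2.
The patient prevails on this issue.
Per-issue: Issue I → patient; Issue II → patient. The patient must prevail on every issue; overall, the patient prevails.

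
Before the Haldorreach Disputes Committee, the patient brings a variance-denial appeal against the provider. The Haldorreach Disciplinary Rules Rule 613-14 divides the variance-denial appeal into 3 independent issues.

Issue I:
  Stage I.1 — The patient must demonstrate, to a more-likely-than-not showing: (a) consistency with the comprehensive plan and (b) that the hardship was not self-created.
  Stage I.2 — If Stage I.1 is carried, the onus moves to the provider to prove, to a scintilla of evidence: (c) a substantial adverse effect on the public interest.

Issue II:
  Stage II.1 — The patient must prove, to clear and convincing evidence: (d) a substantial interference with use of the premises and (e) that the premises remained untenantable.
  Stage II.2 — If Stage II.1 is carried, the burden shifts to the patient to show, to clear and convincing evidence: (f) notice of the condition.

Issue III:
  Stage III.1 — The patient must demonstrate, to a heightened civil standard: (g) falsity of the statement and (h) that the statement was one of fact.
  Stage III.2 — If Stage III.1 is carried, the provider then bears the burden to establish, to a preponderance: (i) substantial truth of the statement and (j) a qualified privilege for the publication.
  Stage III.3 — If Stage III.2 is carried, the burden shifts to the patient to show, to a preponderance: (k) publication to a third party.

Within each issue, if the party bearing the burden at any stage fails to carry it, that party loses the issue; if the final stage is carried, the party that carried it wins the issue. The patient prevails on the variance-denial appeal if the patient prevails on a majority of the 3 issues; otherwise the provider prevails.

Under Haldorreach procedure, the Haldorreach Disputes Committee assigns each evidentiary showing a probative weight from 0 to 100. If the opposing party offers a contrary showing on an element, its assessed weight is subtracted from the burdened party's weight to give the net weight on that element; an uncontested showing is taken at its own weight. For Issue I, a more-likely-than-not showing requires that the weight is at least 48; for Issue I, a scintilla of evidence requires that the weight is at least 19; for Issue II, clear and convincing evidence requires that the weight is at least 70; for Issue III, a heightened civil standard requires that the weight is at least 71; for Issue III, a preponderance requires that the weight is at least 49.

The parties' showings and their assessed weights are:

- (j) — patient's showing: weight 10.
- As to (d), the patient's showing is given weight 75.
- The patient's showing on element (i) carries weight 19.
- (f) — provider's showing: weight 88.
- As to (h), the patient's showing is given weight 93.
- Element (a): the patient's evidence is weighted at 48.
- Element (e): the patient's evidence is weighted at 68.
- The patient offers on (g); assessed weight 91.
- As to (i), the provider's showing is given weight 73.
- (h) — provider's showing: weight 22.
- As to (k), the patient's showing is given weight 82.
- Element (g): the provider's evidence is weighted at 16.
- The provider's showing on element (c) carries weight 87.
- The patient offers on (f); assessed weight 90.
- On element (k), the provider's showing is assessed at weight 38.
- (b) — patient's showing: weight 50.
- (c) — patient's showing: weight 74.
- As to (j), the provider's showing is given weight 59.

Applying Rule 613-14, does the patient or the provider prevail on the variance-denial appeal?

provider

— Issue I —
Stage I.1 (patient, a more-likely-than-not showing, weight is at least 48): (a) 48 ≥ 48 — meets; (b) 50 ≥ 48 — meets.
  All elements met. The burden passes to the provider.
Stage I.2 (provider, a scintilla of evidence, weight is at least 19): (c) net 87−74=13 < 19 — fails.
  The provider does not carry Stage I.2.
The analysis ends at Stage I.2; the patient prevails on this issue.
— Issue II —
Stage II.1 (patient, clear and convincing evidence, weight is at least 70): (d) 75 ≥ 70 — meets; (e) 68 < 70 — fails.
  Stage II.1 not carried; the patient fails its burden.
The analysis ends at Stage II.1; the provider prevails on this issue.
— Issue III —
Stage III.1 (patient, a heightened civil standard, weight is at least 71): (g) net 91−16=75 ≥ 71 — meets; (h) net 93−22=71 ≥ 71 — meets.
  The patient carries Stage III.1; the provider now bears the burden.
Stage III.2 (provider, a preponderance, weight is at least 49): (i) net 73−19=54 ≥ 49 — meets; (j) net 59−10=49 ≥ 49 — meets.
  All elements met. The burden passes to the patient.
Stage III.3 (patient, a preponderance, weight is at least 49): (k) net 82−38=44 < 49 — fails.
  Not every element is met, so the patient fails to carry Stage III.3.
The analysis ends at Stage III.3; the provider prevails on this issue.
Per-issue: Issue I → patient; Issue II → provider; Issue III → provider. The patient must prevail on a majority of issues; overall, the provider prevails.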